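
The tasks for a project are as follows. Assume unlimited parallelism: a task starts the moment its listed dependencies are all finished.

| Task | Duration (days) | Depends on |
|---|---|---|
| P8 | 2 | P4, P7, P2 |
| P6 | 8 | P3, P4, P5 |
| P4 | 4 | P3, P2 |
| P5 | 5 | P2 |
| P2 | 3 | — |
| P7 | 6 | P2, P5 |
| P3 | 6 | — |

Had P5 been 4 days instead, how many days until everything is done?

18

Critical path before the change: P3→P4→P6 = 6+4+8 = 18 giving 18 days.
The longest path through P5 is only 16 days, so P5 has float 2.
The critical path is still P3→P4→P6; finish is now 18 days.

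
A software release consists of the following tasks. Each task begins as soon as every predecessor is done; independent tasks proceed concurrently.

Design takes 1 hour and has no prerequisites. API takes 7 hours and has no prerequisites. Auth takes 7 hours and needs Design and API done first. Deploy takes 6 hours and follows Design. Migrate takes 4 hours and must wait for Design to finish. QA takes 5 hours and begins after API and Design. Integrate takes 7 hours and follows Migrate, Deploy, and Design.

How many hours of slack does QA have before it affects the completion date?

2

Critical path: Design→Deploy→Integrate = 1+6+7 = 14, so the finish is 14 hours.
QA finishes as early as 12 and must finish by 14.
Slack of QA = 9 − 7 = 2 hours.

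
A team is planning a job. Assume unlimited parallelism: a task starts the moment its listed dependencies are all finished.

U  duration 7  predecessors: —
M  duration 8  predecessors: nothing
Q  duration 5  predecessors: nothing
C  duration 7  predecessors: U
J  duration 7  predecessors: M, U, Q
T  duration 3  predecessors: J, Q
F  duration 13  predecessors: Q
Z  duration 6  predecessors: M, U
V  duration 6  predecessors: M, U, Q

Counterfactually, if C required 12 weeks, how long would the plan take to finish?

19

As given, the longest chain is M→J→T = 8+7+3 = 18, so the finish is 18 weeks.
C has 4 weeks of float (longest path through it is 14).
Now U→C = 7+12 = 19 is longest, so the finish becomes 19 weeks.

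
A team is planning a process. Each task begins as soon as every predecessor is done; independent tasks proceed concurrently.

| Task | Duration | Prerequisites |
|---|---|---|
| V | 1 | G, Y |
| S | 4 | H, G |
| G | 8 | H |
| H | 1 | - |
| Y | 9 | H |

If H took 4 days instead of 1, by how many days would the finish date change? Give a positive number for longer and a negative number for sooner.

Baseline: H→G→S = 1+8+4 = 13 → 13 days.
Since H is critical, the +3 change carries straight to that chain (now 16 days).
That remains the longest chain; total 16 days.
Change in finish: 16 − 13 = +3 days.

3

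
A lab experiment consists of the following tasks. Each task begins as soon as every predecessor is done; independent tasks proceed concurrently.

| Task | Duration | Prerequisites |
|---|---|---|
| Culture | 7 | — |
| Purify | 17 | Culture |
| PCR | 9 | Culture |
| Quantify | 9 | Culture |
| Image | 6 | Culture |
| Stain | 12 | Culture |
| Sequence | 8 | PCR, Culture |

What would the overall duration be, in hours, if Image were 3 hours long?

Critical path before the change: Culture→PCR→Sequence = 7+9+8 = 24 giving 24 hours.
The longest path through Image is only 13 hours, so Image has float 11.
That remains the longest chain; total 24 hours.

24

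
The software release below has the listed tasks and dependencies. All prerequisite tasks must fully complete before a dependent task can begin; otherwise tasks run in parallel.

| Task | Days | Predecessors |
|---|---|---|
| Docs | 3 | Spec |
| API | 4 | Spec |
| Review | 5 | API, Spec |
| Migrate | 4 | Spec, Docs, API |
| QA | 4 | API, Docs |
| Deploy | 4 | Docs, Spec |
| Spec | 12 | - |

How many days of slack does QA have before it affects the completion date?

Spec→API→Review = 12+4+5 = 21 sets the makespan at 21 days.
QA finishes as early as 20 and must finish by 21.
So QA can slip 21 − 20 = 1 day.

1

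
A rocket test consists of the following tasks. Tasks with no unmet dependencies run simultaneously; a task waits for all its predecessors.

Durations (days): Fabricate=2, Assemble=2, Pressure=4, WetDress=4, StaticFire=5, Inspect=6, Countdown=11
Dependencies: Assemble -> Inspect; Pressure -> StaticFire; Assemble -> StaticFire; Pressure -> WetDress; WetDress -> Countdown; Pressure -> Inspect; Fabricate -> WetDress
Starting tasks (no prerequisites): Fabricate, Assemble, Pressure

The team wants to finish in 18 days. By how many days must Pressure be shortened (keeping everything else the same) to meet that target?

Current finish: 19 days; target: 18.
Pressure is on every critical path, so each day cut from Pressure cuts the finish by one (this holds down to a finish of 17).
Need 19 − 18 = 1 day off Pressure → Pressure becomes 3 days, finish becomes 18.

1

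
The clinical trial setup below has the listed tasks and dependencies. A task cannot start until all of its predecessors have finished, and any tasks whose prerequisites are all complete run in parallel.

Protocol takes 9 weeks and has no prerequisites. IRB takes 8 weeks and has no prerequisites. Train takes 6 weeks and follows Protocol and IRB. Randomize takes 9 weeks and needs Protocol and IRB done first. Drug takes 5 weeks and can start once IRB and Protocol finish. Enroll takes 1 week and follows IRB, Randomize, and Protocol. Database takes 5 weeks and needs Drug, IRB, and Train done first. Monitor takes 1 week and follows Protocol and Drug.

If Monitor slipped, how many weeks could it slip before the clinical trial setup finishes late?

5

Critical path: Protocol→Train→Database = 9+6+5 = 20, so the finish is 20 weeks.
Monitor finishes as early as 15 and must finish by 20.
Float = 20 − 15 = 5.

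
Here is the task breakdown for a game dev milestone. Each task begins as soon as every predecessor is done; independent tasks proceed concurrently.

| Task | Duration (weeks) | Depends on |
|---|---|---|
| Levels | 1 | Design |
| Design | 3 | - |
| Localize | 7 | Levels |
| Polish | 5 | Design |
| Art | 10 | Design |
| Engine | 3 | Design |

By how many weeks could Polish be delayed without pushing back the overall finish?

Design→Art = 3+10 = 13 sets the makespan at 13 weeks.
Longest path through Polish: 8 weeks (earliest finish 8, latest finish 13).
So Polish can slip 13 − 8 = 5 weeks.

5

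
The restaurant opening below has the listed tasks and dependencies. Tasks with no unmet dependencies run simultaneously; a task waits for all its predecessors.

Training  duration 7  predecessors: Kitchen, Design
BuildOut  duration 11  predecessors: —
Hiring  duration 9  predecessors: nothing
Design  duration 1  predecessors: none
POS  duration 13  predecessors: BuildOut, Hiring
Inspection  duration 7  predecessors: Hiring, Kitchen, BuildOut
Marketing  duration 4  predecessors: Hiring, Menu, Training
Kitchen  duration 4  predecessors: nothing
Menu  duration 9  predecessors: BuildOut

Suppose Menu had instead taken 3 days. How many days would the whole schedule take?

Baseline: BuildOut→Menu→Marketing = 11+9+4 = 24 → 24 days.
Menu is on the critical path; changing it to 3 makes that path 18 days.
The binding chain switches to BuildOut→POS = 11+13 = 24; finish 24 days.

24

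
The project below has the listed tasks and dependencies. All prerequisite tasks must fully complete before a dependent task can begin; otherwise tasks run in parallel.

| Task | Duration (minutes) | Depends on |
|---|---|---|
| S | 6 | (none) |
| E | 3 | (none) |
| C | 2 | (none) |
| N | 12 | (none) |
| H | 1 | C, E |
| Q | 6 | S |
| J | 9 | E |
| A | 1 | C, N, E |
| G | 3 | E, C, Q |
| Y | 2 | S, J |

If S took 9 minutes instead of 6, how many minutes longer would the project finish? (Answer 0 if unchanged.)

The binding path is S→Q→G = 6+6+3 = 15; finish at 15 minutes.
S is on the critical path; changing it to 9 makes that path 18 minutes.
No other chain overtakes it, so the finish is 18 minutes.
Change in finish: 18 − 15 = +3 minutes.

3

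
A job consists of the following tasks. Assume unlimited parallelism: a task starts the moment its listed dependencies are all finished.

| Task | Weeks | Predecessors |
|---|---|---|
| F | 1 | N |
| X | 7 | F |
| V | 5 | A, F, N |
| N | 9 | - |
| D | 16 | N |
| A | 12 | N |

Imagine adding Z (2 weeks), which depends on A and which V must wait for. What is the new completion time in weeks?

28

Originally the schedule takes 26 weeks.
With Z inserted, V now waits for max(A, F, N, Z).
New critical path: N→A→Z→V = 9+12+2+5 = 28 ⇒ 28 weeks.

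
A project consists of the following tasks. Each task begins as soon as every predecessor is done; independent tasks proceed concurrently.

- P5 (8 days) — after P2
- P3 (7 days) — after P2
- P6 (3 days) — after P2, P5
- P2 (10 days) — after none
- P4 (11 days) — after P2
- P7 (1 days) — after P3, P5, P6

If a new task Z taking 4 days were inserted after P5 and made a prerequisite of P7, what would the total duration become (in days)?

Originally the schedule takes 22 days.
With Z inserted, P7 now waits for max(P3, P5, P6, Z).
New critical path: P2→P5→Z→P7 = 10+8+4+1 = 23 ⇒ 23 days.

23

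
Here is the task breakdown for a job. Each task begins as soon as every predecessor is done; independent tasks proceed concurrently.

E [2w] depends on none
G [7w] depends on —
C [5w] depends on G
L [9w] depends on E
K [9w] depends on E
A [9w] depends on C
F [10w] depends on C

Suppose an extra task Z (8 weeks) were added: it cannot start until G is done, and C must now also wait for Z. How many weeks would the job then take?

Originally the job takes 22 weeks.
With Z inserted, C now waits for max(G, Z).
New critical path: G→Z→C→F = 7+8+5+10 = 30 ⇒ 30 weeks.

30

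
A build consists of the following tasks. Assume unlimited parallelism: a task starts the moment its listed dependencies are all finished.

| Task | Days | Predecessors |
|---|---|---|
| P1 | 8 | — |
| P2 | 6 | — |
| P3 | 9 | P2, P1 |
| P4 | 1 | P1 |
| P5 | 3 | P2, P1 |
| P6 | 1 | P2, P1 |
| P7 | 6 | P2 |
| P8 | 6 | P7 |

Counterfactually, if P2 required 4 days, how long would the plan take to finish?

17

The binding path is P2→P7→P8 = 6+6+6 = 18; finish at 18 days.
Since P2 is critical, the -2 change carries straight to that chain (now 16 days).
Now P1→P3 = 8+9 = 17 is longest, so the finish becomes 17 days.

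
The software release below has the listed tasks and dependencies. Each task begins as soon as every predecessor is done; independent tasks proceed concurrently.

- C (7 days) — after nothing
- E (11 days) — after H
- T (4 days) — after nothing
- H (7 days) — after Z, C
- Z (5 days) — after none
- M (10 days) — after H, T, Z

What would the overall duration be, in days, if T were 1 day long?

25

Critical path before the change: C→H→E = 7+7+11 = 25 giving 25 days.
T is off the critical path — its longest chain is 14 days, giving 11 of slack.
No other chain overtakes it, so the finish is 25 days.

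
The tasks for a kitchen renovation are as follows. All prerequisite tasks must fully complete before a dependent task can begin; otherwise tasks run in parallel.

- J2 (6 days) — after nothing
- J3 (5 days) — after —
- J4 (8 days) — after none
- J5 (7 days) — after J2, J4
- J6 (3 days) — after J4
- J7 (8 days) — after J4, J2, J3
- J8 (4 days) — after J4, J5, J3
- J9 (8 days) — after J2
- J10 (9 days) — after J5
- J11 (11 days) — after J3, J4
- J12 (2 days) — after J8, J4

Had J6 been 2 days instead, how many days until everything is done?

24

As given, the longest chain is J4→J5→J10 = 8+7+9 = 24, so the finish is 24 days.
J6 is off the critical path — its longest chain is 11 days, giving 13 of slack.
The critical path is still J4→J5→J10; finish is now 24 days.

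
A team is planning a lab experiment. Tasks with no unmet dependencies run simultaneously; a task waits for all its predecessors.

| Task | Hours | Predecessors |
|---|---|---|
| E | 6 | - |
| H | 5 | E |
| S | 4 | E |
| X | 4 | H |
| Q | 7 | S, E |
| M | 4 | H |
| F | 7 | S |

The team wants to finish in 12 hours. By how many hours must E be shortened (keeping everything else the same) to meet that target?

Current finish: 17 hours; target: 12.
E is on every critical path, so each hour cut from E cuts the finish by one (this holds down to a finish of 12).
Need 17 − 12 = 5 hours off E → E becomes 1 hour, finish becomes 12.

5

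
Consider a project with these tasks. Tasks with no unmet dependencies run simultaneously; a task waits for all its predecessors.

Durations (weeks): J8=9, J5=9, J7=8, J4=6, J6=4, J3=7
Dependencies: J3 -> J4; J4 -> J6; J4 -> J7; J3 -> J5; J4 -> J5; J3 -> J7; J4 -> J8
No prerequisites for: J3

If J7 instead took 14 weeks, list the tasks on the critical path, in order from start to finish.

The binding path is J3→J4→J5 = 7+6+9 = 22; finish at 22 weeks.
The longest path through J7 is only 21 weeks, so J7 has float 1.
The binding chain switches to J3→J4→J7 = 7+6+14 = 27; finish 27 weeks.

J3, J4, J7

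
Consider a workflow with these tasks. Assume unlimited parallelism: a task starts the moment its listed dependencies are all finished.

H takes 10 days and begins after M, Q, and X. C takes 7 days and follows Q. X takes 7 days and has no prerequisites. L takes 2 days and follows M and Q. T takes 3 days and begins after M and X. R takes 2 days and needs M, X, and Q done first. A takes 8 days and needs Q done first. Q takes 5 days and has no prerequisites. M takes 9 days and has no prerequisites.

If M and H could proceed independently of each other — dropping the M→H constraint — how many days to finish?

17

Original critical path: M→H = 9+10 = 19 ⇒ 19 days.
Without M→H, H's earliest start moves from 9 to 7.
After: X→H = 7+10 = 17 → 17 days.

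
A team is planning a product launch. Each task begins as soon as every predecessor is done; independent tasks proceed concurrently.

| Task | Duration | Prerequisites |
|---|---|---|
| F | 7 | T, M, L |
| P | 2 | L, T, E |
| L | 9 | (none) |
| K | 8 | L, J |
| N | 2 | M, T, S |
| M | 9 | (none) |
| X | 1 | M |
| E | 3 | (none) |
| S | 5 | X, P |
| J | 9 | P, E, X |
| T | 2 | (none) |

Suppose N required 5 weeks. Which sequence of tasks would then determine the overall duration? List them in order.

L, P, J, K

The binding path is L→P→J→K = 9+2+9+8 = 28; finish at 28 weeks.
N has 10 weeks of float (longest path through it is 18).
The critical path is still L→P→J→K; finish is now 28 weeks.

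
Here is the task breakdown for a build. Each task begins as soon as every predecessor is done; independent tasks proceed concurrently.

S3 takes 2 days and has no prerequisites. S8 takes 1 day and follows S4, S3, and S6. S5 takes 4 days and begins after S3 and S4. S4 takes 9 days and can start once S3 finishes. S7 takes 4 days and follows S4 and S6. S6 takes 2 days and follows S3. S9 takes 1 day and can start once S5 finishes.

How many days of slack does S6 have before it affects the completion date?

S3→S4→S5→S9 = 2+9+4+1 = 16 sets the makespan at 16 days.
The longest chain containing S6 totals 8 days.
So S6 can slip 12 − 4 = 8 days.

8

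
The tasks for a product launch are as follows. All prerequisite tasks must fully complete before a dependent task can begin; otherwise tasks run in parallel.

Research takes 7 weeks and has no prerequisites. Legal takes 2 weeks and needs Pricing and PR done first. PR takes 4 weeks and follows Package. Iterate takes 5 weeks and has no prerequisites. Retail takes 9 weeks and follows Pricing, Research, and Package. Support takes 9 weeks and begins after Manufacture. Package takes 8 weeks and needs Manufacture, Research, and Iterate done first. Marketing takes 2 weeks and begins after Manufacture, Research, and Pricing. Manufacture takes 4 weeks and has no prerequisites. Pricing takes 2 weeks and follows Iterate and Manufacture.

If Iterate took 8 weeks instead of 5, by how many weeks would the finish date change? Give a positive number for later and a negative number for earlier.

Actual critical path: Research→Package→Retail = 7+8+9 = 24 ⇒ 24 weeks.
Iterate has 2 weeks of float (longest path through it is 22).
Now Iterate→Package→Retail = 8+8+9 = 25 is longest, so the finish becomes 25 weeks.
Change in finish: 25 − 24 = +1 weeks.

1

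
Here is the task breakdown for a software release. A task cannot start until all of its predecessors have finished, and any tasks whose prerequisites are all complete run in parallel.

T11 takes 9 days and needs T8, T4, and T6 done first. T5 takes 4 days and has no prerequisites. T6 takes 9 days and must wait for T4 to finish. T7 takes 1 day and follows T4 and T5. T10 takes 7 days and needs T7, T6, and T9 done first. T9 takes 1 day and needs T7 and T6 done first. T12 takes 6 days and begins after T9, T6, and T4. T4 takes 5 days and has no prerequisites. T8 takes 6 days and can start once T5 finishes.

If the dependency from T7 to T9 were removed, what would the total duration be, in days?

Original critical path: T4→T6→T11 = 5+9+9 = 23 ⇒ 23 days.
Dropping T7→T9 doesn't change T9's earliest start (14); another predecessor still binds.
After: T4→T6→T11 = 5+9+9 = 23 → 23 days.

23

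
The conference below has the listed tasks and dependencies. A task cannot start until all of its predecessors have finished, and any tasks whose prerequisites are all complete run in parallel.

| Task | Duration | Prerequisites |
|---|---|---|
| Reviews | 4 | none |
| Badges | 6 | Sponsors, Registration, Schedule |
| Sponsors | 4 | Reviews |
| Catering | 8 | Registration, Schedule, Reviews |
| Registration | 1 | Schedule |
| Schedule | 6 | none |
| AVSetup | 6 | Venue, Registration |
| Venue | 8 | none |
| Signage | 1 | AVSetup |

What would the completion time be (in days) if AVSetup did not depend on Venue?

15

Before: longest chain Venue→AVSetup→Signage = 8+6+1 = 15, finish 15.
Without Venue→AVSetup, AVSetup's earliest start moves from 8 to 7.
New critical path: Schedule→Registration→Catering = 6+1+8 = 15 ⇒ 15 days.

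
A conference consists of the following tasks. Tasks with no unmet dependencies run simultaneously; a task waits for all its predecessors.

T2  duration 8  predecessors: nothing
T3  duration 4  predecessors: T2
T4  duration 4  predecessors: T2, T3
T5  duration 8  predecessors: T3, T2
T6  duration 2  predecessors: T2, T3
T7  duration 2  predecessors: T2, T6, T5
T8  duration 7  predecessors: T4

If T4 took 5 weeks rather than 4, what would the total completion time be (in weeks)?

Critical path before the change: T2→T3→T4→T8 = 8+4+4+7 = 23 giving 23 weeks.
T4 is on the critical path; changing it to 5 makes that path 24 weeks.
No other chain overtakes it, so the finish is 24 weeks.

24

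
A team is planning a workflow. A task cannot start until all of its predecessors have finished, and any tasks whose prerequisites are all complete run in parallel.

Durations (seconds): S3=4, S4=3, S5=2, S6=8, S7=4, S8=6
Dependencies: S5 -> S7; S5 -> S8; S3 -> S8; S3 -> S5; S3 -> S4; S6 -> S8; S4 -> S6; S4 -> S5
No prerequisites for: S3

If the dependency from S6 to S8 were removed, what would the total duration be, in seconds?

15

With the dependency in place, S3→S4→S6→S8 = 4+3+8+6 = 21 sets the finish at 21 seconds.
Without S6→S8, S8's earliest start moves from 15 to 9.
The longest chain is now S3→S4→S5→S8 = 4+3+2+6 = 15, so the workflow takes 15 seconds.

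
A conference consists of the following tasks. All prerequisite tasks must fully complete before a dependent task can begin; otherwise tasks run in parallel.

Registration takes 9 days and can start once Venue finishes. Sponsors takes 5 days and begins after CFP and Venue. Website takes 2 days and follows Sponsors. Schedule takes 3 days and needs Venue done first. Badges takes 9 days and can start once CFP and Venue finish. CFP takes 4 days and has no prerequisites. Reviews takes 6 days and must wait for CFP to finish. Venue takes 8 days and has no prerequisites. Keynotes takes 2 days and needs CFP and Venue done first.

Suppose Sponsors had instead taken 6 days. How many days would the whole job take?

As given, the longest chain is Venue→Registration = 8+9 = 17, so the finish is 17 days.
Sponsors is off the critical path — its longest chain is 15 days, giving 2 of slack.
No other chain overtakes it, so the finish is 17 days.

17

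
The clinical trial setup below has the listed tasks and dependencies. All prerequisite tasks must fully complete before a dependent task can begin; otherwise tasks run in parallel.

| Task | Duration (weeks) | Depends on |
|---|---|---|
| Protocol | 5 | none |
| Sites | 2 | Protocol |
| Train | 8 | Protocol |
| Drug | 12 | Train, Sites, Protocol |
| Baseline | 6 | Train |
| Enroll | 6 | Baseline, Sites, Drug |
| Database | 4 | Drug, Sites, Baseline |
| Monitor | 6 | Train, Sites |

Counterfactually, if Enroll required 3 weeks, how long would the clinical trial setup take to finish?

29

Critical path before the change: Protocol→Train→Drug→Enroll = 5+8+12+6 = 31 giving 31 weeks.
Enroll is on the critical path; changing it to 3 makes that path 28 weeks.
Now Protocol→Train→Drug→Database = 5+8+12+4 = 29 is longest, so the finish becomes 29 weeks.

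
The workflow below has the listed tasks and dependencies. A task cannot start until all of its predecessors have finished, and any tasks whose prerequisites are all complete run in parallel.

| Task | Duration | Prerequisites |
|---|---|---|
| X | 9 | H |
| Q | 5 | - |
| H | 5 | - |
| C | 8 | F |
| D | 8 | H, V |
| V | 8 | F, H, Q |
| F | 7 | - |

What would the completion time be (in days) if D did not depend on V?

15

With the dependency in place, F→V→D = 7+8+8 = 23 sets the finish at 23 days.
Without V→D, D's earliest start moves from 15 to 5.
New critical path: F→V = 7+8 = 15 ⇒ 15 days.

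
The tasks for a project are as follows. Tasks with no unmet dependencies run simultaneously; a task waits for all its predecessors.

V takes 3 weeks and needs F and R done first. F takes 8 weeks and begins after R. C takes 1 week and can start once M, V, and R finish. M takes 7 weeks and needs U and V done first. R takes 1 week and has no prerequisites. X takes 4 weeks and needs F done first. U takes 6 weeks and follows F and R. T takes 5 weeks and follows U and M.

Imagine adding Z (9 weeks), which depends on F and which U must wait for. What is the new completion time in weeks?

36

Originally the job takes 27 weeks.
With Z inserted, U now waits for max(F, R, Z).
New critical path: R→F→Z→U→M→T = 1+8+9+6+7+5 = 36 ⇒ 36 weeks.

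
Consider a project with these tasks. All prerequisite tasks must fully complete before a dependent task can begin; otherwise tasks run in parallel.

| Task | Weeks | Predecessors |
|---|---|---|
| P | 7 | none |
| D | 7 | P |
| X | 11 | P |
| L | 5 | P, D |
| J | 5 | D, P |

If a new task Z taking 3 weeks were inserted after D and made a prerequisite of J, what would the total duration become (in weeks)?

Originally the project takes 19 weeks.
With Z inserted, J now waits for max(D, P, Z).
New critical path: P→D→Z→J = 7+7+3+5 = 22 ⇒ 22 weeks.

22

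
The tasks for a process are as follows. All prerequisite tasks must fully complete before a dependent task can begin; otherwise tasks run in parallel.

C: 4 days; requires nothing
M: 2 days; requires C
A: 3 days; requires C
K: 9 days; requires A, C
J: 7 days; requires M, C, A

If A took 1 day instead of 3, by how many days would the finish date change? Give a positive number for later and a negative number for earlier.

Baseline: C→A→K = 4+3+9 = 16 → 16 days.
A lies on that path, so at 1 day the path becomes 14 days.
No other chain overtakes it, so the finish is 14 days.
Change in finish: 14 − 16 = -2 days.

-2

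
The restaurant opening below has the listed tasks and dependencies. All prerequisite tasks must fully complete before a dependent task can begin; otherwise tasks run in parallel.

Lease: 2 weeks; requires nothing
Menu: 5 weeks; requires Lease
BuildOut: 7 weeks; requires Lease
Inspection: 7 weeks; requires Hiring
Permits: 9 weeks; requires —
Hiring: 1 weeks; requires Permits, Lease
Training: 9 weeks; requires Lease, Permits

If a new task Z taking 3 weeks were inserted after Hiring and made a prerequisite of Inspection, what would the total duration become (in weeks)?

20

Originally the restaurant opening takes 18 weeks.
With Z inserted, Inspection now waits for max(Hiring, Z).
New critical path: Permits→Hiring→Z→Inspection = 9+1+3+7 = 20 ⇒ 20 weeks.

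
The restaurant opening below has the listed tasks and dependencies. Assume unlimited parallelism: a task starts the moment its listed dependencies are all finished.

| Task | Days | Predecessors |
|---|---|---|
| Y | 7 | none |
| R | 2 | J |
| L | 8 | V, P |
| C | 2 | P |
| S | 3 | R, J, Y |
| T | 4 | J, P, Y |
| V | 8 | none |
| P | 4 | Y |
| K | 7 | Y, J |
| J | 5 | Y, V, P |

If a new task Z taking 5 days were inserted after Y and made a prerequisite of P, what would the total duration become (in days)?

28

Originally the plan takes 23 days.
With Z inserted, P now waits for max(Y, Z).
New critical path: Y→Z→P→J→K = 7+5+4+5+7 = 28 ⇒ 28 days.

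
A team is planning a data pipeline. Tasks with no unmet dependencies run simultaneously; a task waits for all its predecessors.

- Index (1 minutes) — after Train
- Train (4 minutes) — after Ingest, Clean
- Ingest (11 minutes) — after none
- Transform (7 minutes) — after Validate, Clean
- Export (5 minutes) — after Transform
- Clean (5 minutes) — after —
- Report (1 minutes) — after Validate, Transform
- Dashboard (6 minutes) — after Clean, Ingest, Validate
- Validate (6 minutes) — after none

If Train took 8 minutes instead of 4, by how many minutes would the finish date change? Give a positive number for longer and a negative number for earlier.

As given, the longest chain is Validate→Transform→Export = 6+7+5 = 18, so the finish is 18 minutes.
Train is off the critical path — its longest chain is 16 minutes, giving 2 of slack.
The binding chain switches to Ingest→Train→Index = 11+8+1 = 20; finish 20 minutes.
Change in finish: 20 − 18 = +2 minutes.

2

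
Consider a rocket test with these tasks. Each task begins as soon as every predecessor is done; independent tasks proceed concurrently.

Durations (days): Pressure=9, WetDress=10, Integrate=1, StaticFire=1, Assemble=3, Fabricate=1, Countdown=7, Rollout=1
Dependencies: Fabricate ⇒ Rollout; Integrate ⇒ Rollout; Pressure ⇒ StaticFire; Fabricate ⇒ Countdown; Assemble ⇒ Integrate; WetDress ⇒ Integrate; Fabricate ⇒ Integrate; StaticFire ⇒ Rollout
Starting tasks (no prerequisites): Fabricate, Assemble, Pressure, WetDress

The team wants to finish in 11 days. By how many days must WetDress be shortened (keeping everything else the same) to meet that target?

1

Current finish: 12 days; target: 11.
WetDress is on every critical path, so each day cut from WetDress cuts the finish by one (this holds down to a finish of 11).
Need 12 − 11 = 1 day off WetDress → WetDress becomes 9 days, finish becomes 11.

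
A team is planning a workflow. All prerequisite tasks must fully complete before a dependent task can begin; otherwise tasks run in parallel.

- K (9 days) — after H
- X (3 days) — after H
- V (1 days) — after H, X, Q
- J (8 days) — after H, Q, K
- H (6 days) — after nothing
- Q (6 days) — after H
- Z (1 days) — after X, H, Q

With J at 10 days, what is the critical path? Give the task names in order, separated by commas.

As given, the longest chain is H→K→J = 6+9+8 = 23, so the finish is 23 days.
J is on the critical path; changing it to 10 makes that path 25 days.
No other chain overtakes it, so the finish is 25 days.

H, K, J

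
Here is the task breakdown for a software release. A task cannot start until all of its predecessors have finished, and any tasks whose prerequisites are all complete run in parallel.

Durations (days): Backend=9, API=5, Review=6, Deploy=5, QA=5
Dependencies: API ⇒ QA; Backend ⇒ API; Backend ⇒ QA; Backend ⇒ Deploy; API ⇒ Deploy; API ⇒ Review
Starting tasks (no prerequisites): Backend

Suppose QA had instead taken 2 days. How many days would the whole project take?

As given, the longest chain is Backend→API→Review = 9+5+6 = 20, so the finish is 20 days.
QA is off the critical path — its longest chain is 19 days, giving 1 of slack.
No other chain overtakes it, so the finish is 20 days.

20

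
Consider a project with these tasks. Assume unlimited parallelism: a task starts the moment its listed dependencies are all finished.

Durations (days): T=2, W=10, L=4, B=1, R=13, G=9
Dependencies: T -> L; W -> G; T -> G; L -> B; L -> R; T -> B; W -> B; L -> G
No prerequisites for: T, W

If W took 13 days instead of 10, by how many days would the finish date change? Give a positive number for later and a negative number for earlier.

Actual critical path: W→G = 10+9 = 19 ⇒ 19 days.
Since W is critical, the +3 change carries straight to that chain (now 22 days).
The critical path is still W→G; finish is now 22 days.
Change in finish: 22 − 19 = +3 days.

3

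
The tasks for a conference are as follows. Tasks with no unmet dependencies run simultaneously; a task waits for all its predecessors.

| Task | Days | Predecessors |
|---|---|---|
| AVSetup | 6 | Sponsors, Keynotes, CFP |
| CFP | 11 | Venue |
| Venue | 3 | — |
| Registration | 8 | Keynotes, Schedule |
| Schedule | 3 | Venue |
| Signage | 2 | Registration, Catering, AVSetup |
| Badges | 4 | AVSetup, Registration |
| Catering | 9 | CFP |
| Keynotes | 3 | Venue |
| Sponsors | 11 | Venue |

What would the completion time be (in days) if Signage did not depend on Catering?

Before: longest chain Venue→CFP→Catering→Signage = 3+11+9+2 = 25, finish 25.
Without Catering→Signage, Signage's earliest start moves from 23 to 20.
New critical path: Venue→CFP→AVSetup→Badges = 3+11+6+4 = 24 ⇒ 24 days.

24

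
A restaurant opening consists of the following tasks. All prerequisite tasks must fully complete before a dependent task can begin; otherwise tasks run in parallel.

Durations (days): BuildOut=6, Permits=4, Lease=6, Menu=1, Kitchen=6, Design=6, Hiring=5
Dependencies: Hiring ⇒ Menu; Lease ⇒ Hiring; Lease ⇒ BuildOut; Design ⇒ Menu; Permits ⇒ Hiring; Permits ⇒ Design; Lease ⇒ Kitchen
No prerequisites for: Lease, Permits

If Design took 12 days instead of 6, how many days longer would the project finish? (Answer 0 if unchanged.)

5

Critical path before the change: Lease→BuildOut = 6+6 = 12 giving 12 days.
The longest path through Design is only 11 days, so Design has float 1.
Now Permits→Design→Menu = 4+12+1 = 17 is longest, so the finish becomes 17 days.
Change in finish: 17 − 12 = +5 days.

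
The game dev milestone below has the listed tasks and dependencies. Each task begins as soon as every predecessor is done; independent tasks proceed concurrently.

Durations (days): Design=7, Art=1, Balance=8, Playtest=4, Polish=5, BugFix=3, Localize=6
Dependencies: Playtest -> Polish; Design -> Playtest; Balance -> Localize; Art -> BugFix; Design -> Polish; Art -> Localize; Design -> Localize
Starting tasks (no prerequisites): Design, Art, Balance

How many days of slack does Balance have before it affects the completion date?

Critical path: Design→Playtest→Polish = 7+4+5 = 16, so the finish is 16 days.
Balance finishes as early as 8 and must finish by 10.
Float = 16 − 14 = 2.

2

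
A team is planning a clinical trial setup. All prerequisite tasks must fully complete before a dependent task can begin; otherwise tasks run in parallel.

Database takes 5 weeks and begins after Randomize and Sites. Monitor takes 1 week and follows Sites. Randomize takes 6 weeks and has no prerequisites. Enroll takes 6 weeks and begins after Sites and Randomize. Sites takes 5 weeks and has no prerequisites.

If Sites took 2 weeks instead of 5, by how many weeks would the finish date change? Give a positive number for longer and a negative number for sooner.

0

Actual critical path: Randomize→Enroll = 6+6 = 12 ⇒ 12 weeks.
The longest path through Sites is only 11 weeks, so Sites has float 1.
No other chain overtakes it, so the finish is 12 weeks.
Change in finish: 12 − 12 = +0 weeks.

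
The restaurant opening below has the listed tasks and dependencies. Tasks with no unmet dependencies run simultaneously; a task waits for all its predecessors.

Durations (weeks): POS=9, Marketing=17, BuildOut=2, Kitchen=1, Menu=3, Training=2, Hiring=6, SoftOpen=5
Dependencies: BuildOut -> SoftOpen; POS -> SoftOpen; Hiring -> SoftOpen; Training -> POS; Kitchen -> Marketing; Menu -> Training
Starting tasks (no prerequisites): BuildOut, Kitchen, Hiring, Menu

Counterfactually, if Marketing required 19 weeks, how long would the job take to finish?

20

The binding path is Menu→Training→POS→SoftOpen = 3+2+9+5 = 19; finish at 19 weeks.
Marketing has 1 week of float (longest path through it is 18).
Now Kitchen→Marketing = 1+19 = 20 is longest, so the finish becomes 20 weeks.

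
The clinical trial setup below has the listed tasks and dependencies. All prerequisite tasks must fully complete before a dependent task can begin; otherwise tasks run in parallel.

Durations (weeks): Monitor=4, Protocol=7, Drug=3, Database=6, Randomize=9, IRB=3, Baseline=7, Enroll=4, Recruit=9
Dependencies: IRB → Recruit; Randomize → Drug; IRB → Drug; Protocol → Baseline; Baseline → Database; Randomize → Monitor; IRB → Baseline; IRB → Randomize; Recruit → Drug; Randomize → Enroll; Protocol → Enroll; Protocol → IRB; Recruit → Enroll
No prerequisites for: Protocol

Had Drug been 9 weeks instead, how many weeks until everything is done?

28

The binding path is Protocol→IRB→Recruit→Enroll = 7+3+9+4 = 23; finish at 23 weeks.
The longest path through Drug is only 22 weeks, so Drug has float 1.
New critical path: Protocol→IRB→Recruit→Drug = 7+3+9+9 = 28 ⇒ 28 weeks.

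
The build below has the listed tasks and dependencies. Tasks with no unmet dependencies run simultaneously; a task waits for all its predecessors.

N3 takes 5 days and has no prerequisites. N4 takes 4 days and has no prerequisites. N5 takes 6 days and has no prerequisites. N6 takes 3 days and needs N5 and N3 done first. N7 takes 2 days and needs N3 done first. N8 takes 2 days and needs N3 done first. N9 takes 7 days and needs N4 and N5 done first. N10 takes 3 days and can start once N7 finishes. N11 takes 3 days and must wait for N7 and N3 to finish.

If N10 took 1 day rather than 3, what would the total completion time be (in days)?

13

Baseline: N5→N9 = 6+7 = 13 → 13 days.
N10 is off the critical path — its longest chain is 10 days, giving 3 of slack.
No other chain overtakes it, so the finish is 13 days.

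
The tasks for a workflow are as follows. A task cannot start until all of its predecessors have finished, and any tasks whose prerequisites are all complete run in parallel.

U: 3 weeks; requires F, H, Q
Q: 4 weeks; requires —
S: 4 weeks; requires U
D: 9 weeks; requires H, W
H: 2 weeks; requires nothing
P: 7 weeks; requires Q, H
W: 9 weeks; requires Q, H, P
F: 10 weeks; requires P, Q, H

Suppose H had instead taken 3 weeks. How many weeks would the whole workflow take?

Baseline: Q→P→W→D = 4+7+9+9 = 29 → 29 weeks.
The longest path through H is only 27 weeks, so H has float 2.
The critical path is still Q→P→W→D; finish is now 29 weeks.

29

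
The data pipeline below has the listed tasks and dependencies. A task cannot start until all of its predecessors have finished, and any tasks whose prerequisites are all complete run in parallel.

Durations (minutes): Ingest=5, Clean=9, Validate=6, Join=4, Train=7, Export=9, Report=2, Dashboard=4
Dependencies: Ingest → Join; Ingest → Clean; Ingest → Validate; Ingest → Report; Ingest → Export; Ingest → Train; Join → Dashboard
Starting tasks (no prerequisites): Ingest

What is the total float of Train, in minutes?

Critical path: Ingest→Clean = 5+9 = 14, so the finish is 14 minutes.
Train finishes as early as 12 and must finish by 14.
Slack of Train = 7 − 5 = 2 minutes.

2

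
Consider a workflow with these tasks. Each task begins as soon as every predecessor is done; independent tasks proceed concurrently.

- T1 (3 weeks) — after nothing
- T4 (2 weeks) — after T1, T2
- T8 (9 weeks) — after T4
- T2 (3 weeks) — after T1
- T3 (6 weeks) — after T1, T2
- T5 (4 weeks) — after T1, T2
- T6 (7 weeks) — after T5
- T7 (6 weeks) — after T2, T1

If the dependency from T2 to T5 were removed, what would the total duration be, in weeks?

17

Before: longest chain T1→T2→T4→T8 = 3+3+2+9 = 17, finish 17.
Without T2→T5, T5's earliest start moves from 6 to 3.
New critical path: T1→T2→T4→T8 = 3+3+2+9 = 17 ⇒ 17 weeks.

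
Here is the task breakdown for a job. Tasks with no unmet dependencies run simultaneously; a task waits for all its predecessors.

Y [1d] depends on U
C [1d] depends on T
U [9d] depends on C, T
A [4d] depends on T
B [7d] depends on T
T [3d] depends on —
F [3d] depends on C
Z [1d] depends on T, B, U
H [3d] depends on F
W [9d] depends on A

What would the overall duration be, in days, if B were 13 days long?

Baseline: T→A→W = 3+4+9 = 16 → 16 days.
B is off the critical path — its longest chain is 11 days, giving 5 of slack.
Now T→B→Z = 3+13+1 = 17 is longest, so the finish becomes 17 days.

17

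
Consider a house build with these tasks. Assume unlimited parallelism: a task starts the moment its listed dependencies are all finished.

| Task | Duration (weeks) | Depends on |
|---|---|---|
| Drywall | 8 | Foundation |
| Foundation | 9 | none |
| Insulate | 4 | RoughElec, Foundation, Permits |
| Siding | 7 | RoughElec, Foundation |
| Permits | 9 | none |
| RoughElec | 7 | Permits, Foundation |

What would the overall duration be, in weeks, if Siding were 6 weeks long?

22

Critical path before the change: Permits→RoughElec→Siding = 9+7+7 = 23 giving 23 weeks.
Siding lies on that path, so at 6 weeks the path becomes 22 weeks.
That remains the longest chain; total 22 weeks.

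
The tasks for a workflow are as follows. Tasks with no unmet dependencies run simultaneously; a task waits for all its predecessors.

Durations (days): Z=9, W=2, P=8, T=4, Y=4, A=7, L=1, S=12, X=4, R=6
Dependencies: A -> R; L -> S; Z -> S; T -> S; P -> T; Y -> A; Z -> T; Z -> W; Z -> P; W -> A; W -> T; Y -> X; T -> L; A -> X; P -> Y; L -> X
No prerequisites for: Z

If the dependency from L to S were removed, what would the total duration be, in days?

34

With the dependency in place, Z→P→T→L→S = 9+8+4+1+12 = 34 sets the finish at 34 days.
Without L→S, S's earliest start moves from 22 to 21.
After: Z→P→Y→A→R = 9+8+4+7+6 = 34 → 34 days.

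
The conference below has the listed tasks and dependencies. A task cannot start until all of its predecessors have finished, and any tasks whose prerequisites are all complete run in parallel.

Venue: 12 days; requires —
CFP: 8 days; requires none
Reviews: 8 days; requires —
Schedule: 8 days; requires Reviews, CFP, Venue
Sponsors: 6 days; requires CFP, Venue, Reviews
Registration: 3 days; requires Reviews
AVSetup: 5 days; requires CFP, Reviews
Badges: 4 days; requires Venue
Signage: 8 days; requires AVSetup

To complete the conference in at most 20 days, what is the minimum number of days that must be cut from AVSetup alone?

Current finish: 21 days; target: 20.
AVSetup is on every critical path, so each day cut from AVSetup cuts the finish by one (this holds down to a finish of 20).
Need 21 − 20 = 1 day off AVSetup → AVSetup becomes 4 days, finish becomes 20.

1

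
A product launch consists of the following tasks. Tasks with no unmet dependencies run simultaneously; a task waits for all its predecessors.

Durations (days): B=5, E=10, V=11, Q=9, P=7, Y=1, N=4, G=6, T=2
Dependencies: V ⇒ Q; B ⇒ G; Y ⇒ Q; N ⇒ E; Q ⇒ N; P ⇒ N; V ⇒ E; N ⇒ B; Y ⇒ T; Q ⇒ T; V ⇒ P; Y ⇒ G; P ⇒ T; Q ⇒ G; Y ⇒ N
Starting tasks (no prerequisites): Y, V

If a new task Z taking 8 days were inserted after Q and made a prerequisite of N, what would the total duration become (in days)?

Originally the plan takes 35 days.
With Z inserted, N now waits for max(Y, P, Q, Z).
New critical path: V→Q→Z→N→B→G = 11+9+8+4+5+6 = 43 ⇒ 43 days.

43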